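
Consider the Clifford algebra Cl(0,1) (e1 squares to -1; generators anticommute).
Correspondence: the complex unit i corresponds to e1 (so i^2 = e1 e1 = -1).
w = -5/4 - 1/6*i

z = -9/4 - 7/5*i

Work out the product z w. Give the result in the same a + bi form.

In blades: z = -9/4 - 7/5*e1, w = -5/4 - 1/6*e1.
Distribute z over w term by term (generator squares from the signature, products reordered to ascending indices): (-9/4)*w = 45/16 + 3/8*e1; (-7/5*e1)*w = -7/30 + 7/4*e1.
Sum: 619/240 + 17/8*e1; translating back through the correspondence:
Answer: 619/240 + 17/8*i


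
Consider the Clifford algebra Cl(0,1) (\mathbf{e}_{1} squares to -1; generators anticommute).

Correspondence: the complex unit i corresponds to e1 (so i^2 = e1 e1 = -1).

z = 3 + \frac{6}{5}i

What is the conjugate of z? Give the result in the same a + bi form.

In blades: z = 3 + \frac{6}{5} e_{1}.
Conjugation here is Clifford conjugation: the scalar is fixed and the grade-1 and grade-2 blades all flip sign, giving 3 - \frac{6}{5} e_{1}; translating back:
Answer: 3 - \frac{6}{5}i


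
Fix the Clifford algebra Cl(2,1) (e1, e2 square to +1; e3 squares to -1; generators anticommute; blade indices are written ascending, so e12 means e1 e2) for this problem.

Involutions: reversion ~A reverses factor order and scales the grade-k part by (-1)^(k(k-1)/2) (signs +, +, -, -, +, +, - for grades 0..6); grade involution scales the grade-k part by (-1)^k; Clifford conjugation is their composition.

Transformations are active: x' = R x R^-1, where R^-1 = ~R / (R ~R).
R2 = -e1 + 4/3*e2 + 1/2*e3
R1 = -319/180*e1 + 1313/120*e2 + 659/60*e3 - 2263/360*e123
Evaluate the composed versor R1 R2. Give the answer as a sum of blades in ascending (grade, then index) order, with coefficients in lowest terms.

Distribute over the terms of R2 (each basis-blade product reordered to ascending indices, repeated generators contracted through their squares):
R1 (-e1) = 319/180 + 1313/120*e12 + 659/60*e13 + 2263/360*e23
R1 (4/3*e2) = 1313/90 - 319/135*e12 + 2263/270*e13 - 659/45*e23
R1 (1/2*e3) = -659/120 + 2263/720*e12 - 319/360*e13 + 1313/240*e23
Summing the partial products and collecting blades:
Answer: 3913/360 + 25319/2160*e12 + 19957/1080*e13 - 231/80*e23


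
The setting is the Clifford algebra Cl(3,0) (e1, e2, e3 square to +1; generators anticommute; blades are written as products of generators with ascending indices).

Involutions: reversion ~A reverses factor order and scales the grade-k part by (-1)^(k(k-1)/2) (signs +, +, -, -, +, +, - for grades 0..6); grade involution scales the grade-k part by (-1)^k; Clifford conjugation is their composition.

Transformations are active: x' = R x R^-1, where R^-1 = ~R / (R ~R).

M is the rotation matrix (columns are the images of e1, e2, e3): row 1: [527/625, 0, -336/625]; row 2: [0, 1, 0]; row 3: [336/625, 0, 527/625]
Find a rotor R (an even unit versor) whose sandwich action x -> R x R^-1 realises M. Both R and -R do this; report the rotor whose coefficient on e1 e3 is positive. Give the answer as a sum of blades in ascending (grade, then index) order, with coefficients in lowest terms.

Method: write R = a + b12*e1 e2 + b13*e1 e3 + b23*e2 e3 with a^2 + b12^2 + b13^2 + b23^2 = 1 (so R^-1 = ~R). Expanding the columns R e_j ~R gives tr M = 4a^2 - 1 and, from the antisymmetric part, M21 - M12 = -4a*b12, M13 - M31 = 4a*b13, M32 - M23 = -4a*b23.
Here tr M = 1679/625, so a^2 = (1 + tr M)/4 = 576/625 and a = ±24/25. Taking a = 24/25: M21 - M12 = 0, M13 - M31 = -672/625, M32 - M23 = 0, giving b12 = 0, b13 = -7/25, b23 = 0, i.e. R = 24/25 - 7/25*e1 e3.
Its e1 e3 coefficient is negative, so report the other preimage -R.
Answer: -24/25 + 7/25*e1 e3. Note: both R and -R realise this M (trace 1679/625); the covering map identifies them, and the e1 e3-coefficient sign is the tie-breaker.


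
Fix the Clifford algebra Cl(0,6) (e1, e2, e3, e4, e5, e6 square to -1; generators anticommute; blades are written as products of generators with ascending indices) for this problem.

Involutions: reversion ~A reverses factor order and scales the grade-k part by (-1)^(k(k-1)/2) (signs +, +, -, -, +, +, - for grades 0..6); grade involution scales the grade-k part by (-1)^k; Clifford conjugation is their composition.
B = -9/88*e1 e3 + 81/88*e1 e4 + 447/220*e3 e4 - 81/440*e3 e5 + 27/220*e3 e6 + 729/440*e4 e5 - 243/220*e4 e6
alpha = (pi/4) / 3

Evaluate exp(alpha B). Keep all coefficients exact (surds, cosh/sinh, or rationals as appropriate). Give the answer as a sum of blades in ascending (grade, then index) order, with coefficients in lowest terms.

B^2 term by term: the squares give (-9/88)^2*(e1 e3)^2 + (81/88)^2*(e1 e4)^2 + (447/220)^2*(e3 e4)^2 + (-81/440)^2*(e3 e5)^2 + (27/220)^2*(e3 e6)^2 + (729/440)^2*(e4 e5)^2 + (-243/220)^2*(e4 e6)^2 = 81/7744*(-1) + 6561/7744*(-1) + 199809/48400*(-1) + 6561/193600*(-1) + 729/48400*(-1) + 531441/193600*(-1) + 59049/48400*(-1) = -9 (each basis 2-blade squares to minus the product of its generators' squares); cross terms between blades sharing an index anticommute and cancel; the commuting (index-disjoint) pairs give grade-4 terms 2*c*c'*(blade product), which cancel blade by blade — e1 e3 e4 e5: -6561/19360 + 6561/19360 = 0; e1 e3 e4 e6: 2187/9680 - 2187/9680 = 0; e3 e4 e5 e6: -19683/48400 + 19683/48400 = 0 — confirming B is simple. So B^2 = -9.
B^2 = -9 — the negative square puts this in the circular regime; l = 3, alpha*l = pi/4, so exp(alpha B) = cos(pi/4) + (sin(pi/4)/3)*B = sqrt(2)/2 + (sqrt(2)/6)*B.
Answer: sqrt(2)/2 - 3*sqrt(2)/176*e1 e3 + 27*sqrt(2)/176*e1 e4 + 149*sqrt(2)/440*e3 e4 - 27*sqrt(2)/880*e3 e5 + 9*sqrt(2)/440*e3 e6 + 243*sqrt(2)/880*e4 e5 - 81*sqrt(2)/440*e4 e6


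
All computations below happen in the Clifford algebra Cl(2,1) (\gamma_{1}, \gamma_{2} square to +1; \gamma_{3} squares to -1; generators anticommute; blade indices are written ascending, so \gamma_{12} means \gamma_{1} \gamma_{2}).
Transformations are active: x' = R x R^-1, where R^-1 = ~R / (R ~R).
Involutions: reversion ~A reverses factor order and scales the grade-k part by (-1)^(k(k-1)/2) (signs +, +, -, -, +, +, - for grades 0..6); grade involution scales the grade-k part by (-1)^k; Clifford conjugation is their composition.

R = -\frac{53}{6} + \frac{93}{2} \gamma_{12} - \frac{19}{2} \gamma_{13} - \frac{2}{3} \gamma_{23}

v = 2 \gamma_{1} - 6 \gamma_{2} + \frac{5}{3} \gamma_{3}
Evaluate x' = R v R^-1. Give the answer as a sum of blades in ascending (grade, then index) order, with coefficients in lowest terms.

~R = -\frac{53}{6} - \frac{93}{2} \gamma_{12} + \frac{19}{2} \gamma_{13} + \frac{2}{3} \gamma_{23}, and R ~R = \frac{25795}{12}, so R^-1 = ~R / (\frac{25795}{12}).
R v = -\frac{1685}{6} \gamma_{1} - \frac{350}{9} \gamma_{2} + \frac{5}{18} \gamma_{3} + \frac{115}{6} \gamma_{123}
Answer: \frac{4952}{15477} \gamma_{1} + \frac{25960}{4221} \gamma_{2} - \frac{38989}{46431} \gamma_{3}


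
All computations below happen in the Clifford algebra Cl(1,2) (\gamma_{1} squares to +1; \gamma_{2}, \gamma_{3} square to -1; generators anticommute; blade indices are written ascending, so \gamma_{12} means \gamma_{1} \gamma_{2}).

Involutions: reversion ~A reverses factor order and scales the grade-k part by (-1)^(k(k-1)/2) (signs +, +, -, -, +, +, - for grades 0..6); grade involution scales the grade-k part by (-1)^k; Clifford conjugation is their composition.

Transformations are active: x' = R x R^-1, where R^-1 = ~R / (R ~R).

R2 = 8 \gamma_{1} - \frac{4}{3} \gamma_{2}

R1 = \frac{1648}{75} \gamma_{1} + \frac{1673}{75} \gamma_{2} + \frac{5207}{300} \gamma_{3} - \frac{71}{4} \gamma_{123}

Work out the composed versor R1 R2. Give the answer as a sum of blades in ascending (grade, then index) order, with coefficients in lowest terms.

Distribute over the terms of R2 (each basis-blade product reordered to ascending indices, repeated generators contracted through their squares):
R1 (8 \gamma_{1}) = \frac{13184}{75} - \frac{13384}{75} \gamma_{12} - \frac{10414}{75} \gamma_{13} - 142 \gamma_{23}
R1 (-\frac{4}{3} \gamma_{2}) = \frac{6692}{225} - \frac{6592}{225} \gamma_{12} + \frac{71}{3} \gamma_{13} + \frac{5207}{225} \gamma_{23}
Summing the partial products and collecting blades:
Answer: \frac{46244}{225} - \frac{46744}{225} \gamma_{12} - \frac{8639}{75} \gamma_{13} - \frac{26743}{225} \gamma_{23}


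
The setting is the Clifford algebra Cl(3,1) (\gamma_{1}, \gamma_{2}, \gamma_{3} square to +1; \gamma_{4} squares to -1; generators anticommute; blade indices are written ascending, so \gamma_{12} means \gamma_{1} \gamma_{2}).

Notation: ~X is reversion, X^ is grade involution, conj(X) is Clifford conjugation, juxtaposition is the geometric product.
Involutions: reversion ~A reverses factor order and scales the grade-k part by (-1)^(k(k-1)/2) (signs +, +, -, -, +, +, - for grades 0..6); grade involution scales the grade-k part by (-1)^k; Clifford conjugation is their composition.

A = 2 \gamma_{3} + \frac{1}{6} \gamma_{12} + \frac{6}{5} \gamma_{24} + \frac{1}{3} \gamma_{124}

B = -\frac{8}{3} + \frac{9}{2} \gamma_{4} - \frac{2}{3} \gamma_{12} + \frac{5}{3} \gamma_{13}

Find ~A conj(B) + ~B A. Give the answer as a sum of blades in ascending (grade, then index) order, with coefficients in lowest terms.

first term: \frac{1}{9} + \frac{10}{3} \gamma_{1} - \frac{27}{5} \gamma_{2} - \frac{16}{3} \gamma_{3} + \frac{2}{9} \gamma_{4} - \frac{19}{18} \gamma_{12} + \frac{4}{5} \gamma_{14} - \frac{5}{18} \gamma_{23} + \frac{16}{5} \gamma_{24} - 9 \gamma_{34} + \frac{4}{3} \gamma_{123} + \frac{59}{36} \gamma_{124} - \frac{5}{9} \gamma_{234} - 2 \gamma_{1234}
second term: -\frac{1}{9} - \frac{10}{3} \gamma_{1} + \frac{27}{5} \gamma_{2} - \frac{16}{3} \gamma_{3} - \frac{2}{9} \gamma_{4} - \frac{35}{18} \gamma_{12} + \frac{4}{5} \gamma_{14} - \frac{5}{18} \gamma_{23} - \frac{16}{5} \gamma_{24} - 9 \gamma_{34} + \frac{4}{3} \gamma_{123} - \frac{5}{36} \gamma_{124} - \frac{5}{9} \gamma_{234} + 2 \gamma_{1234}
Answer: -\frac{32}{3} \gamma_{3} - 3 \gamma_{12} + \frac{8}{5} \gamma_{14} - \frac{5}{9} \gamma_{23} - 18 \gamma_{34} + \frac{8}{3} \gamma_{123} + \frac{3}{2} \gamma_{124} - \frac{10}{9} \gamma_{234}


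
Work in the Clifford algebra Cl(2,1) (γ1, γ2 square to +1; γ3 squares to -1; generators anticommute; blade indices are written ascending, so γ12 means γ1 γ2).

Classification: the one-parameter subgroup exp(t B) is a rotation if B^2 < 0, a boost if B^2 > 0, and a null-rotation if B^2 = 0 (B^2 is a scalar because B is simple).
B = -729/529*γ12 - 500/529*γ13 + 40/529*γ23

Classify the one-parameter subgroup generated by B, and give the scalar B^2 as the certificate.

B^2 term by term: the squares give (-729/529)^2*(γ12)^2 + (-500/529)^2*(γ13)^2 + (40/529)^2*(γ23)^2 = 531441/279841*(-1) + 250000/279841*(+1) + 1600/279841*(+1) = -1 (each basis 2-blade squares to minus the product of its generators' squares); cross terms between blades sharing an index anticommute and cancel. So B^2 = -1.
Answer: rotation, certificate B^2 = -1. Certificate logic: -1 is a conjugation-invariant scalar, so its sign fixes rotation versus boost versus null-rotation outright.


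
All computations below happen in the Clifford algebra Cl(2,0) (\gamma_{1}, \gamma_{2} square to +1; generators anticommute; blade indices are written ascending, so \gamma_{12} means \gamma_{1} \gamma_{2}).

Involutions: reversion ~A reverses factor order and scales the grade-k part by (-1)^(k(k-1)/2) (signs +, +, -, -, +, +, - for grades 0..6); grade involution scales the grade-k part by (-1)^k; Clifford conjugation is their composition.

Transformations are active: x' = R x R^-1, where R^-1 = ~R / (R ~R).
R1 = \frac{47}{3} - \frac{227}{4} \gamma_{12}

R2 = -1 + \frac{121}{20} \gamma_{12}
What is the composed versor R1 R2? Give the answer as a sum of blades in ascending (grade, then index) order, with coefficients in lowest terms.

Distribute over the terms of R1 (each basis-blade product reordered to ascending indices, repeated generators contracted through their squares):
(\frac{47}{3}) R2 = -\frac{47}{3} + \frac{5687}{60} \gamma_{12}
(-\frac{227}{4} \gamma_{12}) R2 = \frac{27467}{80} + \frac{227}{4} \gamma_{12}
Summing the partial products and collecting blades:
Answer: \frac{78641}{240} + \frac{2273}{15} \gamma_{12}


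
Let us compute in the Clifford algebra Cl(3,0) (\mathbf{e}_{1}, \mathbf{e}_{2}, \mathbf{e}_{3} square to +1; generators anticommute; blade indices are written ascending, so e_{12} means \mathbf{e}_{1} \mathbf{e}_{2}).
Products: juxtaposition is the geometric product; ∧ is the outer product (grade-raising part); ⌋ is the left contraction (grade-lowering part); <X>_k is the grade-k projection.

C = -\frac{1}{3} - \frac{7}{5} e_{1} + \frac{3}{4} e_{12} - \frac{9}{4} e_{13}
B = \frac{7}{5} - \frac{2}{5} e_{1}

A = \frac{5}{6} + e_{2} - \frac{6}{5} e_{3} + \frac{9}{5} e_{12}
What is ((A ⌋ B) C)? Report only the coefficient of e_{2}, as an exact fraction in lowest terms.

step 1: \frac{7}{6} - \frac{1}{3} e_{1}
step 2: \frac{7}{90} - \frac{137}{90} e_{1} - \frac{1}{4} e_{2} + \frac{3}{4} e_{3} + \frac{7}{8} e_{12} - \frac{21}{8} e_{13}
Answer: -\frac{1}{4}


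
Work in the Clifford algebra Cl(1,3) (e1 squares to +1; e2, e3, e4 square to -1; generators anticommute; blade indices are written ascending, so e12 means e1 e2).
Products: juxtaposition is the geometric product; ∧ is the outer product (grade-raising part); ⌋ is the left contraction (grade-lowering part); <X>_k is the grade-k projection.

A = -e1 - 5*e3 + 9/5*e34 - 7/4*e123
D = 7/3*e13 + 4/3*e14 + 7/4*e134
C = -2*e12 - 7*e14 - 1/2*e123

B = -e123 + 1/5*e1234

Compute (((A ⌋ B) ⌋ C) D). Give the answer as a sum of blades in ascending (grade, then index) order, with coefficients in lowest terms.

step 1: -7/4 + 7/20*e4 - 134/25*e12 + e23 + e124 - 1/5*e234
step 2: 268/25 - 39/20*e1 + 67/25*e3 + 7/2*e12 + 49/4*e14 + 7/8*e123
step 3: 49/3 + 469/75*e1 - 49/24*e2 - 2079/80*e3 - 13/5*e4 + 1876/75*e13 + 1139/60*e14 - 49/6*e23 - 595/96*e24 + 6041/240*e34 + 1139/75*e134 - 119/24*e234
Answer: 49/3 + 469/75*e1 - 49/24*e2 - 2079/80*e3 - 13/5*e4 + 1876/75*e13 + 1139/60*e14 - 49/6*e23 - 595/96*e24 + 6041/240*e34 + 1139/75*e134 - 119/24*e234


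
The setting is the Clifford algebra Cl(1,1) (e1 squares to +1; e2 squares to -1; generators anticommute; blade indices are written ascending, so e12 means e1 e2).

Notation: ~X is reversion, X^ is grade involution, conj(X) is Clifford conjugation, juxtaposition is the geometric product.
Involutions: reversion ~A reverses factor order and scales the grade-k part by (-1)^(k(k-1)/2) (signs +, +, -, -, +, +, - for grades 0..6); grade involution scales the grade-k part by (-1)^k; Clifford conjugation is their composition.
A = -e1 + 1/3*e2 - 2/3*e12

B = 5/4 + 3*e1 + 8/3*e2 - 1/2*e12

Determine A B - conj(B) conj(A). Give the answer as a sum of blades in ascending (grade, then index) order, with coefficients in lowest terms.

first term: -32/9 + 13/36*e1 + 35/12*e2 - 9/2*e12
second term: -32/9 - 13/36*e1 - 35/12*e2 + 9/2*e12
Answer: 13/18*e1 + 35/6*e2 - 9*e12


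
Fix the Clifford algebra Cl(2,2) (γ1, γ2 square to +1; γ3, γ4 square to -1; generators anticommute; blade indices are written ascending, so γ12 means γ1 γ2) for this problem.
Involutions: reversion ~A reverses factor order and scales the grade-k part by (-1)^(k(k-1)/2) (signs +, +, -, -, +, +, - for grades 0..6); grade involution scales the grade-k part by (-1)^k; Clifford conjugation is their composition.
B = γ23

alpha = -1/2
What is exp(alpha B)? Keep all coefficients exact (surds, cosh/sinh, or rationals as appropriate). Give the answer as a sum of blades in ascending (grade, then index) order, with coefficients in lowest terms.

B^2 = (1)^2*(γ23)^2 = 1*(+1) = 1 (a basis 2-blade squares to minus the product of its generators' squares).
B^2 = 1 — B^2 > 0, so the exponential closes hyperbolically: l = 1, alpha*l = -1/2, so exp(alpha B) = cosh(-1/2) + (sinh(-1/2)/1)*B = cosh(1/2) + (-sinh(1/2))*B.
Answer: cosh(1/2) - sinh(1/2)*γ23


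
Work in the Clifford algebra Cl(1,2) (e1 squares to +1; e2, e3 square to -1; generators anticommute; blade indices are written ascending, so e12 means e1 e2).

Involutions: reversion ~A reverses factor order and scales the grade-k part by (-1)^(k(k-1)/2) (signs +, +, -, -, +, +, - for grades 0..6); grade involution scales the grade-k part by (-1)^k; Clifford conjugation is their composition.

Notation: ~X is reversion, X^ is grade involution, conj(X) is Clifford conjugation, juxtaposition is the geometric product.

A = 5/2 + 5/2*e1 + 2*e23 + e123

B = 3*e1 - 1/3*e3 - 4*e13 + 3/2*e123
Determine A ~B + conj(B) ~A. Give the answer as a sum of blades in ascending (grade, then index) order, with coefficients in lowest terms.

first term: 9 + 21/2*e1 - 10/3*e2 + 55/6*e3 - 23/3*e12 + 55/6*e13 - 3/4*e23 + 9/4*e123
second term: -6 - 9/2*e1 + 10/3*e2 - 55/6*e3 - 23/3*e12 + 55/6*e13 + 27/4*e23 + 39/4*e123
Answer: 3 + 6*e1 - 46/3*e12 + 55/3*e13 + 6*e23 + 12*e123


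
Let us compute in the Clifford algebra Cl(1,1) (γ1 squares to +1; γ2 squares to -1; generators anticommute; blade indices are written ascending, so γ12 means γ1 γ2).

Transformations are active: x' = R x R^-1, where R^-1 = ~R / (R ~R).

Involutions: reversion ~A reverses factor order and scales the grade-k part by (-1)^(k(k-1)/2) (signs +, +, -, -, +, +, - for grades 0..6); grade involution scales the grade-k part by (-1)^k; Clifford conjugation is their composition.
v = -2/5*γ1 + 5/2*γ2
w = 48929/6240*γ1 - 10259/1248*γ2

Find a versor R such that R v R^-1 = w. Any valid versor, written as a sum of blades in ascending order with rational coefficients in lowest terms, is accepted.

Construction: equal norms (both -609/100) license R = v + w = 46433/6240*γ1 - 7139/1248*γ2 — nothing changes along that direction, while (v - w)/2 changes sign, so v maps onto w.
Answer: 46433/6240*γ1 - 7139/1248*γ2


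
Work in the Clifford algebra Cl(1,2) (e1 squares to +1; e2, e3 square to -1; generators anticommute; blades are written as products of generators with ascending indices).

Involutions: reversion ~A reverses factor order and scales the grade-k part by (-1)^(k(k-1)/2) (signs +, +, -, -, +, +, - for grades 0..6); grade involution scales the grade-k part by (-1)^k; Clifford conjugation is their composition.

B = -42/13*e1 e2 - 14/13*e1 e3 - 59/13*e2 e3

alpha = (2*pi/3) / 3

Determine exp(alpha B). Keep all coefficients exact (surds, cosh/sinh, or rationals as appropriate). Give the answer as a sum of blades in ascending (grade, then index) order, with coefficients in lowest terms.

B^2 term by term: the squares give (-42/13)^2*(e1 e2)^2 + (-14/13)^2*(e1 e3)^2 + (-59/13)^2*(e2 e3)^2 = 1764/169*(+1) + 196/169*(+1) + 3481/169*(-1) = -9 (each basis 2-blade squares to minus the product of its generators' squares); cross terms between blades sharing an index anticommute and cancel. So B^2 = -9.
B^2 = -9 — B^2 < 0, so the exponential closes trigonometrically: l = 3, alpha*l = 2*pi/3, so exp(alpha B) = cos(2*pi/3) + (sin(2*pi/3)/3)*B = -1/2 + (sqrt(3)/6)*B.
Answer: -1/2 - 7*sqrt(3)/13*e1 e2 - 7*sqrt(3)/39*e1 e3 - 59*sqrt(3)/78*e2 e3


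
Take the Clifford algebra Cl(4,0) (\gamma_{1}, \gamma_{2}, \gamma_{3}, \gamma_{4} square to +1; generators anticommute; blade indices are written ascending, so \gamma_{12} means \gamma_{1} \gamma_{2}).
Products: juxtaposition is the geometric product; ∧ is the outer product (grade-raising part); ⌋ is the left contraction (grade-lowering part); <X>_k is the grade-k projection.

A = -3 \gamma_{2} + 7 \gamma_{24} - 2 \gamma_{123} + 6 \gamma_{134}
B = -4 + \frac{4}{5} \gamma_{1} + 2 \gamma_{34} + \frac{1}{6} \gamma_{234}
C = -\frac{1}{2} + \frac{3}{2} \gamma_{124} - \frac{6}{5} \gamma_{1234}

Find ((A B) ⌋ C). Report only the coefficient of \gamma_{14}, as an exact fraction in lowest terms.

step 1: -12 \gamma_{1} + 12 \gamma_{2} + \frac{7}{6} \gamma_{3} + \frac{7}{5} \gamma_{12} + \frac{1}{3} \gamma_{14} - \frac{78}{5} \gamma_{23} - 28 \gamma_{24} + \frac{43}{10} \gamma_{34} + 8 \gamma_{123} + \frac{8}{5} \gamma_{124} - 24 \gamma_{134} - 6 \gamma_{234}
step 2: -\frac{12}{5} + \frac{246}{5} \gamma_{1} - \frac{283}{10} \gamma_{2} - \frac{48}{25} \gamma_{3} + \frac{15}{2} \gamma_{4} + \frac{129}{25} \gamma_{12} + \frac{168}{5} \gamma_{13} - \frac{918}{25} \gamma_{14} + \frac{2}{5} \gamma_{23} - 18 \gamma_{24} + \frac{42}{25} \gamma_{34} - \frac{7}{5} \gamma_{124} + \frac{72}{5} \gamma_{134} + \frac{72}{5} \gamma_{234}
Answer: -\frac{918}{25}


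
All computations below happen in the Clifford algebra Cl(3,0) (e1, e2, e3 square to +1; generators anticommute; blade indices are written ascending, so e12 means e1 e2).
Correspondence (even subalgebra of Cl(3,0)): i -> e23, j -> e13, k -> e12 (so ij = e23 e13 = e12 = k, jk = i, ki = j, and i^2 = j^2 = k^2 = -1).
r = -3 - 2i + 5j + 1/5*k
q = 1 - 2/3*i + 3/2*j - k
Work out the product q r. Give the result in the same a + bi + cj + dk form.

In blades: q = 1 - e12 + 3/2*e13 - 2/3*e23, r = -3 + 1/5*e12 + 5*e13 - 2*e23.
Distribute q over r term by term (generator squares from the signature, products reordered to ascending indices): (1)*r = -3 + 1/5*e12 + 5*e13 - 2*e23; (-e12)*r = 1/5 + 3*e12 + 2*e13 + 5*e23; (3/2*e13)*r = -15/2 + 3*e12 - 9/2*e13 + 3/10*e23; (-2/3*e23)*r = -4/3 - 10/3*e12 + 2/15*e13 + 2*e23.
Sum: -349/30 + 43/15*e12 + 79/30*e13 + 53/10*e23; translating back through the correspondence:
Answer: -349/30 + 53/10*i + 79/30*j + 43/15*k


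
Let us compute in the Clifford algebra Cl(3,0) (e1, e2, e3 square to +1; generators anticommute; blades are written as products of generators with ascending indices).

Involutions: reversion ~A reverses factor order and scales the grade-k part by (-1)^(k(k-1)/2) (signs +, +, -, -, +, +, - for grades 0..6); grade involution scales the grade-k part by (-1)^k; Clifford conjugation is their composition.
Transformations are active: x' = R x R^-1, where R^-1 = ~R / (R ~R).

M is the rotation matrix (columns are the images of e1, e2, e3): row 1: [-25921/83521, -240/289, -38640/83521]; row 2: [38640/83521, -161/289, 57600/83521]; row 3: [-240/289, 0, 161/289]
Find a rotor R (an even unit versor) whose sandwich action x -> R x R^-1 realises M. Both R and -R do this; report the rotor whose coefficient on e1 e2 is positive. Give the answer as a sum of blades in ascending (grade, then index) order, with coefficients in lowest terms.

Method: write R = a + b12*e1 e2 + b13*e1 e3 + b23*e2 e3 with a^2 + b12^2 + b13^2 + b23^2 = 1 (so R^-1 = ~R). Expanding the columns R e_j ~R gives tr M = 4a^2 - 1 and, from the antisymmetric part, M21 - M12 = -4a*b12, M13 - M31 = 4a*b13, M32 - M23 = -4a*b23.
Here tr M = -25921/83521, so a^2 = (1 + tr M)/4 = 14400/83521 and a = ±120/289. Taking a = 120/289: M21 - M12 = 108000/83521, M13 - M31 = 30720/83521, M32 - M23 = -57600/83521, giving b12 = -225/289, b13 = 64/289, b23 = 120/289, i.e. R = 120/289 - 225/289*e1 e2 + 64/289*e1 e3 + 120/289*e2 e3.
Its e1 e2 coefficient is negative, so report the other preimage -R.
Answer: -120/289 + 225/289*e1 e2 - 64/289*e1 e3 - 120/289*e2 e3. Recall the cover is two-to-one: with M of trace -25921/83521, both preimages act alike, and the stated e1 e2 sign chooses the sheet.


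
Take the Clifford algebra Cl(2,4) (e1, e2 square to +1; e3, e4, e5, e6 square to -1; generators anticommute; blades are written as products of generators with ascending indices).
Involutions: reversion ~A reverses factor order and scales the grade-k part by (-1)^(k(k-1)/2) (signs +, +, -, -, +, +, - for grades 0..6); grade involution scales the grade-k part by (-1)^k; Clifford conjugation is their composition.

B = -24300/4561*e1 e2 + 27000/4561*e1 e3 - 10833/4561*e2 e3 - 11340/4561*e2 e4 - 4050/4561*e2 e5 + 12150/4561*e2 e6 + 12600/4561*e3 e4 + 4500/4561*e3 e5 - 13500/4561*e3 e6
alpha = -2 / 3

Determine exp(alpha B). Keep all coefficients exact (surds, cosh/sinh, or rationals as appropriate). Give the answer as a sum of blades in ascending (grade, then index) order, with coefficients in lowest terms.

B^2 term by term: the squares give (-24300/4561)^2*(e1 e2)^2 + (27000/4561)^2*(e1 e3)^2 + (-10833/4561)^2*(e2 e3)^2 + (-11340/4561)^2*(e2 e4)^2 + (-4050/4561)^2*(e2 e5)^2 + (12150/4561)^2*(e2 e6)^2 + (12600/4561)^2*(e3 e4)^2 + (4500/4561)^2*(e3 e5)^2 + (-13500/4561)^2*(e3 e6)^2 = 590490000/20802721*(-1) + 729000000/20802721*(+1) + 117353889/20802721*(+1) + 128595600/20802721*(+1) + 16402500/20802721*(+1) + 147622500/20802721*(+1) + 158760000/20802721*(-1) + 20250000/20802721*(-1) + 182250000/20802721*(-1) = 9 (each basis 2-blade squares to minus the product of its generators' squares); cross terms between blades sharing an index anticommute and cancel; the commuting (index-disjoint) pairs give grade-4 terms 2*c*c'*(blade product), which cancel blade by blade — e1 e2 e3 e4: -612360000/20802721 + 612360000/20802721 = 0; e1 e2 e3 e5: -218700000/20802721 + 218700000/20802721 = 0; e1 e2 e3 e6: 656100000/20802721 - 656100000/20802721 = 0; e2 e3 e4 e5: 102060000/20802721 - 102060000/20802721 = 0; e2 e3 e4 e6: -306180000/20802721 + 306180000/20802721 = 0; e2 e3 e5 e6: -109350000/20802721 + 109350000/20802721 = 0 — confirming B is simple. So B^2 = 9.
B^2 = 9 — a positive square means the series sums to a boost: l = 3, alpha*l = -2, so exp(alpha B) = cosh(-2) + (sinh(-2)/3)*B = cosh(2) + (-sinh(2)/3)*B.
Answer: cosh(2) + 8100*sinh(2)/4561*e1 e2 - 9000*sinh(2)/4561*e1 e3 + 3611*sinh(2)/4561*e2 e3 + 3780*sinh(2)/4561*e2 e4 + 1350*sinh(2)/4561*e2 e5 - 4050*sinh(2)/4561*e2 e6 - 4200*sinh(2)/4561*e3 e4 - 1500*sinh(2)/4561*e3 e5 + 4500*sinh(2)/4561*e3 e6


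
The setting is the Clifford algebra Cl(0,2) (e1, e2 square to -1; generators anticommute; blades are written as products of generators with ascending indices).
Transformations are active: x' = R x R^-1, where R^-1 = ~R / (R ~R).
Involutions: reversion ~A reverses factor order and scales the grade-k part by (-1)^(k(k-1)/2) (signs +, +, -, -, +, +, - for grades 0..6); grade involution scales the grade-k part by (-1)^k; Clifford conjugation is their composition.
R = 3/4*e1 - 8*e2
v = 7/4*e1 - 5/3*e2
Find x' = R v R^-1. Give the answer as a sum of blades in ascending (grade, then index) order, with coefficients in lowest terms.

~R = 3/4*e1 - 8*e2, and R ~R = -1033/16, so R^-1 = ~R / (-1033/16).
R v = -703/48 + 51/4*e1 e2
Answer: -5825/4132*e1 - 6083/3099*e2


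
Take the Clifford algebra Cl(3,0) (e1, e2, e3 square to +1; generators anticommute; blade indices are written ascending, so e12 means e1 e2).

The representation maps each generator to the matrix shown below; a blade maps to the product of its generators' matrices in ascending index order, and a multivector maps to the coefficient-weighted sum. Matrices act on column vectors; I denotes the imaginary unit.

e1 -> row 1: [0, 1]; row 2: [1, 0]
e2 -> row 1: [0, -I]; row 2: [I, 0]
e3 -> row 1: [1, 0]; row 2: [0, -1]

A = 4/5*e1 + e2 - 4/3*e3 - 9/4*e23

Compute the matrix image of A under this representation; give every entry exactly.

Bivector images (products of the table entries): rho(e23) = rho(e2)rho(e3) = row 1: [0, I]; row 2: [I, 0].
M = (4/5)*rho(e1) + (1)*rho(e2) + (-4/3)*rho(e3) + (-9/4)*rho(e23), summed entrywise:
Answer: row 1: [-4/3, 4/5 - 13*I/4]; row 2: [4/5 - 5*I/4, 4/3]


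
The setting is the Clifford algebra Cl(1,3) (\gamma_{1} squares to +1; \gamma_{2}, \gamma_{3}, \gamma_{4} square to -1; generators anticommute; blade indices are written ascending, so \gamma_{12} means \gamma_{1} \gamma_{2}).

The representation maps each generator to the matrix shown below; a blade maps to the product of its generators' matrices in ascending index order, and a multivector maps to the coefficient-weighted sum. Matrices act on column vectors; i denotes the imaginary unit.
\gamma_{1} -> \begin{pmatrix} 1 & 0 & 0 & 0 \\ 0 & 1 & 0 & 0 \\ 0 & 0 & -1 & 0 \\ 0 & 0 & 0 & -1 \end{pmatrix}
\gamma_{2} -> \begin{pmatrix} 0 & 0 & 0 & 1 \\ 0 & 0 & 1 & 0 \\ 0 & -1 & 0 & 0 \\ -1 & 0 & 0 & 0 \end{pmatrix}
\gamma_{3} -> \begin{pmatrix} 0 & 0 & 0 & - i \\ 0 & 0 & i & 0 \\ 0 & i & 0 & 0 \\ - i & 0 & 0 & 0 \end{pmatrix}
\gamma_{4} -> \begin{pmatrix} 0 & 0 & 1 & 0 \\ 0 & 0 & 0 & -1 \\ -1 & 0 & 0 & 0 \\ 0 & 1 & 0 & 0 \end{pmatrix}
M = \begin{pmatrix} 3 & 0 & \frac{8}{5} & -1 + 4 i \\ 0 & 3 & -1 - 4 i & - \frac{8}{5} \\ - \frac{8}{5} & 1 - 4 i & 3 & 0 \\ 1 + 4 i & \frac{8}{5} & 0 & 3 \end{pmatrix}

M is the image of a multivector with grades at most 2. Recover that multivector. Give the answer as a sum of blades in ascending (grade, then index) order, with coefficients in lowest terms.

Method: the blade images are trace-orthogonal — tr(rho(e_A) rho(e_B)^-1) = 4 if A = B and 0 otherwise — and rho(e_A)^-1 = (e_A)^2 * rho(e_A) with (e_A)^2 = +1 or -1, so the coefficient of e_A in the preimage is (e_A)^2 * tr(M rho(e_A))/4.
Nonzero projections over blades of grade <= 2: 1: (1)^2 = +1, tr(M 1) = 12, coefficient 3; \gamma_{2}: (\gamma_{2})^2 = -1, tr(M rho(\gamma_{2})) = 4, coefficient -1; \gamma_{3}: (\gamma_{3})^2 = -1, tr(M rho(\gamma_{3})) = 16, coefficient -4; \gamma_{4}: (\gamma_{4})^2 = -1, tr(M rho(\gamma_{4})) = - \frac{32}{5}, coefficient \frac{8}{5}. Every other blade of grade <= 2 projects to 0.
Answer: 3 - \gamma_{2} - 4 \gamma_{3} + \frac{8}{5} \gamma_{4}


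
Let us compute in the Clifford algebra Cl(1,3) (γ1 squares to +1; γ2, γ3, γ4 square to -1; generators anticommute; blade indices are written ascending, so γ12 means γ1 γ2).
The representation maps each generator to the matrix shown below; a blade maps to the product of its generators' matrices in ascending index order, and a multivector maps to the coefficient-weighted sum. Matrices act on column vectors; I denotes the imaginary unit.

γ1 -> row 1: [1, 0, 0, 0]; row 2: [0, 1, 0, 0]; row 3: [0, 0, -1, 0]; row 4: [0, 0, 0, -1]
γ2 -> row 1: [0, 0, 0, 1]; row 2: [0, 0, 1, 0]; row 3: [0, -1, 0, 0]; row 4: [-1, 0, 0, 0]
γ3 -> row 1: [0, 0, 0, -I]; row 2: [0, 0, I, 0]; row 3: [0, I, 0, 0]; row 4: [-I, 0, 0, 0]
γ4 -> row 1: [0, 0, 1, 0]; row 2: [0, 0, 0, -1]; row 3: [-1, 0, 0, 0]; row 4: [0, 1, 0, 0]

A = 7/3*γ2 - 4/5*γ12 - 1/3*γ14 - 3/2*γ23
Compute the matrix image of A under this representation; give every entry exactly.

Bivector images (products of the table entries): rho(γ12) = rho(γ1)rho(γ2) = row 1: [0, 0, 0, 1]; row 2: [0, 0, 1, 0]; row 3: [0, 1, 0, 0]; row 4: [1, 0, 0, 0]; rho(γ14) = rho(γ1)rho(γ4) = row 1: [0, 0, 1, 0]; row 2: [0, 0, 0, -1]; row 3: [1, 0, 0, 0]; row 4: [0, -1, 0, 0]; rho(γ23) = rho(γ2)rho(γ3) = row 1: [-I, 0, 0, 0]; row 2: [0, I, 0, 0]; row 3: [0, 0, -I, 0]; row 4: [0, 0, 0, I].
M = (7/3)*rho(γ2) + (-4/5)*rho(γ12) + (-1/3)*rho(γ14) + (-3/2)*rho(γ23), summed entrywise:
Answer: row 1: [3*I/2, 0, -1/3, 23/15]; row 2: [0, -3*I/2, 23/15, 1/3]; row 3: [-1/3, -47/15, 3*I/2, 0]; row 4: [-47/15, 1/3, 0, -3*I/2]


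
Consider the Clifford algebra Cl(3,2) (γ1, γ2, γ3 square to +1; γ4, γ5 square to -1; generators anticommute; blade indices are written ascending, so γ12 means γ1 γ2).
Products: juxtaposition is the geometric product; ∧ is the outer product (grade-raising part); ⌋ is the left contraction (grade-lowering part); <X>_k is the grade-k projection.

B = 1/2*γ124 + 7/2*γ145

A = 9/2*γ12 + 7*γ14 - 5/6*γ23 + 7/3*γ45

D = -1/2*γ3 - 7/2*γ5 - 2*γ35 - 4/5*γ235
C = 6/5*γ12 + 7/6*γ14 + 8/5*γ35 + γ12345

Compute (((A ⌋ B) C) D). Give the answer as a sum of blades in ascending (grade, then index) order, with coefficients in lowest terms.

step 1: -49/6*γ1 - 7/2*γ2 - 9/4*γ4 + 49/2*γ5
step 2: 63/40*γ1 - 49/5*γ2 + 196/5*γ3 - 343/36*γ4 + 83/60*γ124 + 147/5*γ125 - 196/15*γ135 + 343/12*γ145 - 28/5*γ235 + 18/5*γ345 - 49/2*γ1234 - 9/4*γ1235 + 7/2*γ1345 - 49/6*γ2345
step 3: -378/25 + 419/15*γ1 + 56/5*γ2 + 206/15*γ4 - 392/5*γ5 + 8839/75*γ12 - 27601/1200*γ13 + 2569/24*γ14 - 2891/240*γ15 - 147/10*γ23 - 1441/75*γ24 + 3143/50*γ25 + 2821/360*γ34 - 3234/25*γ35 + 11357/360*γ45 - 2667/40*γ123 - 301/20*γ124 - 9/8*γ125 + 833/12*γ134 - 63/20*γ135 - 427/20*γ145 - 343/12*γ234 + 98/5*γ235 + 49/12*γ245 - 343/18*γ345 + 2827/120*γ1234 + 336/25*γ1235 - 6461/120*γ1245 - 9239/600*γ1345 + 343/45*γ2345 + 5311/60*γ12345
Answer: -378/25 + 419/15*γ1 + 56/5*γ2 + 206/15*γ4 - 392/5*γ5 + 8839/75*γ12 - 27601/1200*γ13 + 2569/24*γ14 - 2891/240*γ15 - 147/10*γ23 - 1441/75*γ24 + 3143/50*γ25 + 2821/360*γ34 - 3234/25*γ35 + 11357/360*γ45 - 2667/40*γ123 - 301/20*γ124 - 9/8*γ125 + 833/12*γ134 - 63/20*γ135 - 427/20*γ145 - 343/12*γ234 + 98/5*γ235 + 49/12*γ245 - 343/18*γ345 + 2827/120*γ1234 + 336/25*γ1235 - 6461/120*γ1245 - 9239/600*γ1345 + 343/45*γ2345 + 5311/60*γ12345


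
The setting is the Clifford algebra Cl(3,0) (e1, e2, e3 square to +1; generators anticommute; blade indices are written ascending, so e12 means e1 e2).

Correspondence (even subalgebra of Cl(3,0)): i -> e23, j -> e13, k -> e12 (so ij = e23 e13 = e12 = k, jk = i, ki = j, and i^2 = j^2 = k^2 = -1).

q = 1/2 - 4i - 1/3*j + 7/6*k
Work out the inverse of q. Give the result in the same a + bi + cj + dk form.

In blades: q = 1/2 + 7/6*e12 - 1/3*e13 - 4*e23.
With qbar = 1/2 - 7/6*e12 + 1/3*e13 + 4*e23 (scalar fixed, mapped units negated), q qbar = 319/18 (the sum of squared coefficients), so q^-1 = qbar / (319/18) = 9/319 - 21/319*e12 + 6/319*e13 + 72/319*e23; translating back:
Answer: 9/319 + 72/319*i + 6/319*j - 21/319*k


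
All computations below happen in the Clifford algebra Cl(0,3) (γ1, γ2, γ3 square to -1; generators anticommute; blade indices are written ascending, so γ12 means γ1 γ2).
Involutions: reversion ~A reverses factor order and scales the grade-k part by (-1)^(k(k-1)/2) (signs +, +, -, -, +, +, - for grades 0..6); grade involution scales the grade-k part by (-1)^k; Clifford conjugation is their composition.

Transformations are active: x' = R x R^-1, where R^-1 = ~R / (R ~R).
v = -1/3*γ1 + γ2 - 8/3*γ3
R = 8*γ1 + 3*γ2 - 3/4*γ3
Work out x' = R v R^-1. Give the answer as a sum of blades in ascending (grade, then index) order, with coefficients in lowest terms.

~R = 8*γ1 + 3*γ2 - 3/4*γ3, and R ~R = -1177/16, so R^-1 = ~R / (-1177/16).
R v = -7/3 + 9*γ12 - 259/12*γ13 - 29/4*γ23
Answer: 2969/3531*γ1 - 953/1177*γ2 + 9248/3531*γ3


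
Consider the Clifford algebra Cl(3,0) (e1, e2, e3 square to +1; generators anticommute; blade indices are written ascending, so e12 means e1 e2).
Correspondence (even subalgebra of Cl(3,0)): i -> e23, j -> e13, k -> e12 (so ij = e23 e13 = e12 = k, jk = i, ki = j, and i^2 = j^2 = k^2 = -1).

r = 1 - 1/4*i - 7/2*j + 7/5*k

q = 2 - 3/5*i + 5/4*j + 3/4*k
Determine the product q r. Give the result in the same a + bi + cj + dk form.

In blades: q = 2 + 3/4*e12 + 5/4*e13 - 3/5*e23, r = 1 + 7/5*e12 - 7/2*e13 - 1/4*e23.
Distribute q over r term by term (generator squares from the signature, products reordered to ascending indices): (2)*r = 2 + 14/5*e12 - 7*e13 - 1/2*e23; (3/4*e12)*r = -21/20 + 3/4*e12 - 3/16*e13 + 21/8*e23; (5/4*e13)*r = 35/8 + 5/16*e12 + 5/4*e13 + 7/4*e23; (-3/5*e23)*r = -3/20 + 21/10*e12 + 21/25*e13 - 3/5*e23.
Sum: 207/40 + 477/80*e12 - 2039/400*e13 + 131/40*e23; translating back through the correspondence:
Answer: 207/40 + 131/40*i - 2039/400*j + 477/80*k


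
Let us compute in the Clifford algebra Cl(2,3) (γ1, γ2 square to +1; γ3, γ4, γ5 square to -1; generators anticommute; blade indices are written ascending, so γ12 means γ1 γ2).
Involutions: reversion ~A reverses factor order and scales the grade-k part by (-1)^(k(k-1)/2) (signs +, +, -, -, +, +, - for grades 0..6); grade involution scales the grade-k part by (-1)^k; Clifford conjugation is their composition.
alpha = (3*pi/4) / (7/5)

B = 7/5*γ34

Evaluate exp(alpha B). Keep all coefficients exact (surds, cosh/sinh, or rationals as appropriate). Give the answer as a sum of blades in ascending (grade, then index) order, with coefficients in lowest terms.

B^2 = (7/5)^2*(γ34)^2 = 49/25*(-1) = -49/25 (a basis 2-blade squares to minus the product of its generators' squares).
B^2 = -49/25 — the series telescopes trigonometrically here: l = 7/5, alpha*l = 3*pi/4, so exp(alpha B) = cos(3*pi/4) + (sin(3*pi/4)/(7/5))*B = -sqrt(2)/2 + (5*sqrt(2)/14)*B.
Answer: -sqrt(2)/2 + sqrt(2)/2*γ34


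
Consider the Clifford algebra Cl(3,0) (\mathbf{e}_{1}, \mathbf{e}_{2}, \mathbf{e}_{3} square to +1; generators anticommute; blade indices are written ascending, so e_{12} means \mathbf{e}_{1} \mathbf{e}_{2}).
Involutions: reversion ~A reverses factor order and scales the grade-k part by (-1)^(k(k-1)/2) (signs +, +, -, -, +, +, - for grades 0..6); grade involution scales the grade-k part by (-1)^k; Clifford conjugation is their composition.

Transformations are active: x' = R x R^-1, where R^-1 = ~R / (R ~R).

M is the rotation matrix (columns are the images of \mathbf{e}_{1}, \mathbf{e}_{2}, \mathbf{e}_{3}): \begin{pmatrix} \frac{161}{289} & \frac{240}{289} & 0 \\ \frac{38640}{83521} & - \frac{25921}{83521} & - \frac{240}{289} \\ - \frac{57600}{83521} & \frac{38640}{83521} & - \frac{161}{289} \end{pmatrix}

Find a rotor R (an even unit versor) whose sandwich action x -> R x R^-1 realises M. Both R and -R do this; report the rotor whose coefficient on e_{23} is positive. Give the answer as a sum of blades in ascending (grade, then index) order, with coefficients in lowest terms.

Method: write R = a + b12*e_{12} + b13*e_{13} + b23*e_{23} with a^2 + b12^2 + b13^2 + b23^2 = 1 (so R^-1 = ~R). Expanding the columns R e_j ~R gives tr M = 4a^2 - 1 and, from the antisymmetric part, M21 - M12 = -4a*b12, M13 - M31 = 4a*b13, M32 - M23 = -4a*b23.
Here tr M = -\frac{25921}{83521}, so a^2 = (1 + tr M)/4 = \frac{14400}{83521} and a = ±\frac{120}{289}. Taking a = \frac{120}{289}: M21 - M12 = -\frac{30720}{83521}, M13 - M31 = \frac{57600}{83521}, M32 - M23 = \frac{108000}{83521}, giving b12 = \frac{64}{289}, b13 = \frac{120}{289}, b23 = -\frac{225}{289}, i.e. R = \frac{120}{289} + \frac{64}{289} e_{12} + \frac{120}{289} e_{13} - \frac{225}{289} e_{23}.
Its e_{23} coefficient is negative, so report the other preimage -R.
Answer: -\frac{120}{289} - \frac{64}{289} e_{12} - \frac{120}{289} e_{13} + \frac{225}{289} e_{23}. Recall the cover is two-to-one: with M of trace -\frac{25921}{83521}, both preimages act alike, and the stated e_{23} sign chooses the sheet.


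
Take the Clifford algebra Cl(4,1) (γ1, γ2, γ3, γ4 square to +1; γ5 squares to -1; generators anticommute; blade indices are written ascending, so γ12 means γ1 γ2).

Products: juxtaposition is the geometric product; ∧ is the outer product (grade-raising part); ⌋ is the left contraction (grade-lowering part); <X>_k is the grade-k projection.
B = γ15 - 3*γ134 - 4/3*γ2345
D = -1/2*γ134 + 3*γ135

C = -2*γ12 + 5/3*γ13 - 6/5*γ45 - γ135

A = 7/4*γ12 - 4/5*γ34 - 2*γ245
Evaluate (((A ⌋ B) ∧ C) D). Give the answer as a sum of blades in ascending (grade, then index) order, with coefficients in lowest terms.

step 1: -12/5*γ1 + 8/3*γ3 - 16/15*γ25
step 2: -16/3*γ123 + 72/25*γ145 - 16/5*γ345 + 16/9*γ1235
step 3: -16/3*γ2 - 48/5*γ14 + 8/5*γ15 + 8/3*γ24 - 16*γ25 - 216/25*γ34 + 36/25*γ35 + 8/9*γ245
Answer: -16/3*γ2 - 48/5*γ14 + 8/5*γ15 + 8/3*γ24 - 16*γ25 - 216/25*γ34 + 36/25*γ35 + 8/9*γ245


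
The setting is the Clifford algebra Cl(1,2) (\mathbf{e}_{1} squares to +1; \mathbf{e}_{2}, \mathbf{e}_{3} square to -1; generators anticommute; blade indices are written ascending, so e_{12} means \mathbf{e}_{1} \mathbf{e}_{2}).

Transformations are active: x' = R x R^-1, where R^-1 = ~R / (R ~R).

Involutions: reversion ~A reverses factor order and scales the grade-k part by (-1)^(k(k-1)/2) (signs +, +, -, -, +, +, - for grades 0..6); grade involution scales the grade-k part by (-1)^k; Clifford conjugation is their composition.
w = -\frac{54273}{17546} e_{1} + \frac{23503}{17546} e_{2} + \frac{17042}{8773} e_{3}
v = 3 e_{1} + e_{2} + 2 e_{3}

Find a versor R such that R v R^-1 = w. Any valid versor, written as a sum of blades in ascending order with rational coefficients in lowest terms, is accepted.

R = v + w = -\frac{1635}{17546} e_{1} + \frac{41049}{17546} e_{2} + \frac{34588}{8773} e_{3} works: the equal norms (4) guarantee its sandwich swaps v into w.
Answer: -\frac{1635}{17546} e_{1} + \frac{41049}{17546} e_{2} + \frac{34588}{8773} e_{3}


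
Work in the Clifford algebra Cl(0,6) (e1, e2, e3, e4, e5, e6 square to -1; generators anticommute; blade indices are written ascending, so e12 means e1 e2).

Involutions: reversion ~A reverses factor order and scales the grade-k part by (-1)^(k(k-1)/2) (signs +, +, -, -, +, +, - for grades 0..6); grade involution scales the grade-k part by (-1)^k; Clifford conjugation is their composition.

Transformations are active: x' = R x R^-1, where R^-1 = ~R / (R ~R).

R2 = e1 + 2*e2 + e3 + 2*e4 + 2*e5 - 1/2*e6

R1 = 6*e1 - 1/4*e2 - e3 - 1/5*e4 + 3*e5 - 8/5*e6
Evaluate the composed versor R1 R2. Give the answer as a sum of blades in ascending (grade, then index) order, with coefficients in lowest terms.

Distribute over the terms of R1 (each basis-blade product reordered to ascending indices, repeated generators contracted through their squares):
(6*e1) R2 = -6 + 12*e12 + 6*e13 + 12*e14 + 12*e15 - 3*e16
(-1/4*e2) R2 = 1/2 + 1/4*e12 - 1/4*e23 - 1/2*e24 - 1/2*e25 + 1/8*e26
(-e3) R2 = 1 + e13 + 2*e23 - 2*e34 - 2*e35 + 1/2*e36
(-1/5*e4) R2 = 2/5 + 1/5*e14 + 2/5*e24 + 1/5*e34 - 2/5*e45 + 1/10*e46
(3*e5) R2 = -6 - 3*e15 - 6*e25 - 3*e35 - 6*e45 - 3/2*e56
(-8/5*e6) R2 = -4/5 + 8/5*e16 + 16/5*e26 + 8/5*e36 + 16/5*e46 + 16/5*e56
Summing the partial products and collecting blades:
Answer: -109/10 + 49/4*e12 + 7*e13 + 61/5*e14 + 9*e15 - 7/5*e16 + 7/4*e23 - 1/10*e24 - 13/2*e25 + 133/40*e26 - 9/5*e34 - 5*e35 + 21/10*e36 - 32/5*e45 + 33/10*e46 + 17/10*e56
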